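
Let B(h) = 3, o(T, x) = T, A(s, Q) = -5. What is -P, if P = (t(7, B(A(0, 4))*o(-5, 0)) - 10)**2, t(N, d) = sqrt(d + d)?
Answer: -70 + 20*I*sqrt(30) ≈ -70.0 + 109.54*I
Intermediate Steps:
t(N, d) = sqrt(2)*sqrt(d) (t(N, d) = sqrt(2*d) = sqrt(2)*sqrt(d))
P = (-10 + I*sqrt(30))**2 (P = (sqrt(2)*sqrt(3*(-5)) - 10)**2 = (sqrt(2)*sqrt(-15) - 10)**2 = (sqrt(2)*(I*sqrt(15)) - 10)**2 = (I*sqrt(30) - 10)**2 = (-10 + I*sqrt(30))**2 ≈ 70.0 - 109.54*I)
-P = -(10 - I*sqrt(30))**2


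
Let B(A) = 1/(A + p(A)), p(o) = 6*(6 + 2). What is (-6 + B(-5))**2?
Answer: 66049/1849 ≈ 35.721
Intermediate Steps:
p(o) = 48 (p(o) = 6*8 = 48)
B(A) = 1/(48 + A) (B(A) = 1/(A + 48) = 1/(48 + A))
(-6 + B(-5))**2 = (-6 + 1/(48 - 5))**2 = (-6 + 1/43)**2 = (-257/43)**2 = 66049/1849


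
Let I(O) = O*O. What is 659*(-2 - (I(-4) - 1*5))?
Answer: -8567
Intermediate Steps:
I(O) = O²
659*(-2 - (I(-4) - 1*5)) = 659*(-2 - ((-4)² - 1*5)) = 659*(-2 - (16 - 5)) = 659*(-2 - 1*11) = 659*(-2 - 11) = 659*(-13) = -8567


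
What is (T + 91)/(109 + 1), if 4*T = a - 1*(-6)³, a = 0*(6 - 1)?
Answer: 29/22 ≈ 1.3182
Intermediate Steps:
a = 0 (a = 0*5 = 0)
T = 54 (T = (0 - 1*(-6)³)/4 = (0 - 1*(-216))/4 = (0 + 216)/4 = (¼)*216 = 54)
(T + 91)/(109 + 1) = (54 + 91)/(109 + 1) = 145/110 = 145*(1/110) = 29/22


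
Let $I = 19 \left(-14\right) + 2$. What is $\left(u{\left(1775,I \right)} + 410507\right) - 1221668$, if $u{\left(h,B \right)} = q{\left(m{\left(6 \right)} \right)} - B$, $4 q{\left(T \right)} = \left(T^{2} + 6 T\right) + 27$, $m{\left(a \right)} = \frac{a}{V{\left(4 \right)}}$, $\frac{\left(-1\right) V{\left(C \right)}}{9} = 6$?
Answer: $- \frac{131364247}{162} \approx -8.1089 \cdot 10^{5}$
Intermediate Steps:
$V{\left(C \right)} = -54$ ($V{\left(C \right)} = \left(-9\right) 6 = -54$)
$m{\left(a \right)} = - \frac{a}{54}$ ($m{\left(a \right)} = \frac{a}{-54} = a \left(- \frac{1}{54}\right) = - \frac{a}{54}$)
$I = -264$ ($I = -266 + 2 = -264$)
$q{\left(T \right)} = \frac{27}{4} + \frac{T^{2}}{4} + \frac{3 T}{2}$ ($q{\left(T \right)} = \frac{\left(T^{2} + 6 T\right) + 27}{4} = \frac{27 + T^{2} + 6 T}{4} = \frac{27}{4} + \frac{T^{2}}{4} + \frac{3 T}{2}$)
$u{\left(h,B \right)} = \frac{1067}{162} - B$ ($u{\left(h,B \right)} = \left(\frac{27}{4} + \frac{\left(\left(- \frac{1}{54}\right) 6\right)^{2}}{4} + \frac{3 \left(\left(- \frac{1}{54}\right) 6\right)}{2}\right) - B = \left(\frac{27}{4} + \frac{\left(- \frac{1}{9}\right)^{2}}{4} + \frac{3}{2} \left(- \frac{1}{9}\right)\right) - B = \left(\frac{27}{4} + \frac{1}{4} \cdot \frac{1}{81} - \frac{1}{6}\right) - B = \left(\frac{27}{4} + \frac{1}{324} - \frac{1}{6}\right) - B = \frac{1067}{162} - B$)
$\left(u{\left(1775,I \right)} + 410507\right) - 1221668 = \left(\left(\frac{1067}{162} - -264\right) + 410507\right) - 1221668 = \left(\left(\frac{1067}{162} + 264\right) + 410507\right) - 1221668 = \left(\frac{43835}{162} + 410507\right) - 1221668 = \frac{66545969}{162} - 1221668 = - \frac{131364247}{162}$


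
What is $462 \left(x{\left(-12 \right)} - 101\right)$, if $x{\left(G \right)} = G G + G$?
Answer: $14322$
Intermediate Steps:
$x{\left(G \right)} = G + G^{2}$ ($x{\left(G \right)} = G^{2} + G = G + G^{2}$)
$462 \left(x{\left(-12 \right)} - 101\right) = 462 \left(- 12 \left(1 - 12\right) - 101\right) = 462 \left(\left(-12\right) \left(-11\right) - 101\right) = 462 \left(132 - 101\right) = 462 \cdot 31 = 14322$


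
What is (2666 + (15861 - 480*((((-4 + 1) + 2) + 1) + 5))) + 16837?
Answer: 32964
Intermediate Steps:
(2666 + (15861 - 480*((((-4 + 1) + 2) + 1) + 5))) + 16837 = (2666 + (15861 - 480*(((-3 + 2) + 1) + 5))) + 16837 = (2666 + (15861 - 480*((-1 + 1) + 5))) + 16837 = (2666 + (15861 - 480*(0 + 5))) + 16837 = (2666 + (15861 - 480*5)) + 16837 = (2666 + (15861 - 1*2400)) + 16837 = (2666 + (15861 - 2400)) + 16837 = (2666 + 13461) + 16837 = 16127 + 16837 = 32964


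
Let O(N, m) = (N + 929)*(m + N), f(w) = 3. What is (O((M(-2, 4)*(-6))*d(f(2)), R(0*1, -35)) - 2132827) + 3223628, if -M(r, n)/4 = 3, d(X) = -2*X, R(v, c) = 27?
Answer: 889516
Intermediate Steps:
M(r, n) = -12 (M(r, n) = -4*3 = -12)
O(N, m) = (929 + N)*(N + m)
(O((M(-2, 4)*(-6))*d(f(2)), R(0*1, -35)) - 2132827) + 3223628 = ((((-12*(-6))*(-2*3))² + 929*((-12*(-6))*(-2*3)) + 929*27 + ((-12*(-6))*(-2*3))*27) - 2132827) + 3223628 = (((72*(-6))² + 929*(72*(-6)) + 25083 + (72*(-6))*27) - 2132827) + 3223628 = (((-432)² + 929*(-432) + 25083 - 432*27) - 2132827) + 3223628 = ((186624 - 401328 + 25083 - 11664) - 2132827) + 3223628 = (-201285 - 2132827) + 3223628 = -2334112 + 3223628 = 889516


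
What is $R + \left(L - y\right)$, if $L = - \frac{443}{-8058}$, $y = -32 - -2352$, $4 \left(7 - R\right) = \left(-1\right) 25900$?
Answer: $\frac{33537839}{8058} \approx 4162.1$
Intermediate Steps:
$R = 6482$ ($R = 7 - \frac{\left(-1\right) 25900}{4} = 7 - -6475 = 7 + 6475 = 6482$)
$y = 2320$ ($y = -32 + 2352 = 2320$)
$L = \frac{443}{8058}$ ($L = \left(-443\right) \left(- \frac{1}{8058}\right) = \frac{443}{8058} \approx 0.054976$)
$R + \left(L - y\right) = 6482 + \left(\frac{443}{8058} - 2320\right) = 6482 - \frac{18694117}{8058} = \frac{33537839}{8058}$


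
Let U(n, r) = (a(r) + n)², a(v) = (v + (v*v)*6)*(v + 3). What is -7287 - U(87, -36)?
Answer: -65194948176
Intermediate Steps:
a(v) = (3 + v)*(v + 6*v²) (a(v) = (v + v²*6)*(3 + v) = (v + 6*v²)*(3 + v) = (3 + v)*(v + 6*v²))
U(n, r) = (n + r*(3 + 6*r² + 19*r))² (U(n, r) = (r*(3 + 6*r² + 19*r) + n)² = (n + r*(3 + 6*r² + 19*r))²)
-7287 - U(87, -36) = -7287 - (87 - 36*(3 + 6*(-36)² + 19*(-36)))² = -7287 - (87 - 36*(3 + 6*1296 - 684))² = -7287 - (87 - 36*(3 + 7776 - 684))² = -7287 - (87 - 36*7095)² = -7287 - (87 - 255420)² = -7287 - 1*(-255333)² = -7287 - 1*65194940889 = -7287 - 65194940889 = -65194948176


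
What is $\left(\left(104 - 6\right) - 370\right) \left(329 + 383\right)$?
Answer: $-193664$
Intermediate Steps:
$\left(\left(104 - 6\right) - 370\right) \left(329 + 383\right) = \left(98 - 370\right) 712 = \left(-272\right) 712 = -193664$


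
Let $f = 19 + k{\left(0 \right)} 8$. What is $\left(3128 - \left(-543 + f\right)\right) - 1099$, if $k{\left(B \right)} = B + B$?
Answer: $2553$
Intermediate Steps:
$k{\left(B \right)} = 2 B$
$f = 19$ ($f = 19 + 2 \cdot 0 \cdot 8 = 19 + 0 \cdot 8 = 19 + 0 = 19$)
$\left(3128 - \left(-543 + f\right)\right) - 1099 = \left(3128 + \left(\left(-194 + 737\right) - 19\right)\right) - 1099 = \left(3128 + \left(543 - 19\right)\right) - 1099 = \left(3128 + 524\right) - 1099 = 3652 - 1099 = 2553$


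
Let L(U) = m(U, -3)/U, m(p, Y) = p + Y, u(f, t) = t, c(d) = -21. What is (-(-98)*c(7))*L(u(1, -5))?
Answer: -16464/5 ≈ -3292.8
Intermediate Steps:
m(p, Y) = Y + p
L(U) = (-3 + U)/U
(-(-98)*c(7))*L(u(1, -5)) = (-(-98)*(-21))*((-3 - 5)/(-5)) = (-98*21)*(-⅕*(-8)) = -2058*8/5 = -16464/5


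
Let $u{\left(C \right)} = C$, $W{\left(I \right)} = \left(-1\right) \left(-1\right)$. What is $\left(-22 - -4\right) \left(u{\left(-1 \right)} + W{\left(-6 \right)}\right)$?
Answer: $0$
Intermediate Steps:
$W{\left(I \right)} = 1$
$\left(-22 - -4\right) \left(u{\left(-1 \right)} + W{\left(-6 \right)}\right) = \left(-22 - -4\right) \left(-1 + 1\right) = \left(-22 + 4\right) 0 = \left(-18\right) 0 = 0$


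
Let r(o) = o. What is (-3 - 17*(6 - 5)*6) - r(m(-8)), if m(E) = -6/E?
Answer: -423/4 ≈ -105.75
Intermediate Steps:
(-3 - 17*(6 - 5)*6) - r(m(-8)) = (-3 - 17*(6 - 5)*6) - (-6)/(-8) = (-3 - 17*6) - (-6)*(-1)/8 = (-3 - 17*6) - 1*¾ = (-3 - 102) - ¾ = -105 - ¾ = -423/4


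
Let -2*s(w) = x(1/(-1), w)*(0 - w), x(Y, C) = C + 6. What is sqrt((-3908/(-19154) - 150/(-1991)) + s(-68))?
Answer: 2*sqrt(191632719397296210)/19067807 ≈ 45.916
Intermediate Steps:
x(Y, C) = 6 + C
s(w) = w*(6 + w)/2 (s(w) = -(6 + w)*(0 - w)/2 = -(6 + w)*(-w)/2 = -(-1)*w*(6 + w)/2 = w*(6 + w)/2)
sqrt((-3908/(-19154) - 150/(-1991)) + s(-68)) = sqrt((-3908/(-19154) - 150/(-1991)) + (1/2)*(-68)*(6 - 68)) = sqrt((-3908*(-1/19154) - 150*(-1/1991)) + (1/2)*(-68)*(-62)) = sqrt((1954/9577 + 150/1991) + 2108) = sqrt(5326964/19067807 + 2108) = sqrt(40200264120/19067807) = 2*sqrt(191632719397296210)/19067807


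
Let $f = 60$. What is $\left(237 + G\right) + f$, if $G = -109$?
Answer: $188$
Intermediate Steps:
$\left(237 + G\right) + f = \left(237 - 109\right) + 60 = 128 + 60 = 188$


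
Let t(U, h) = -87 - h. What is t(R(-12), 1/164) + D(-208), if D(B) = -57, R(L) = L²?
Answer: -23617/164 ≈ -144.01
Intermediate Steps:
t(R(-12), 1/164) + D(-208) = (-87 - 1/164) - 57 = -14269/164 - 57 = -23617/164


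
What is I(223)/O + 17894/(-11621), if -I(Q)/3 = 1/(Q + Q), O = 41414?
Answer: -330513738599/214647353924 ≈ -1.5398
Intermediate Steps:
I(Q) = -3/(2*Q) (I(Q) = -3/(Q + Q) = -3*1/(2*Q) = -3/(2*Q))
I(223)/O + 17894/(-11621) = -3/2/223/41414 + 17894/(-11621) = -3/2*1/223*(1/41414) + 17894*(-1/11621) = -3/446*1/41414 - 17894/11621 = -3/18470644 - 17894/11621 = -330513738599/214647353924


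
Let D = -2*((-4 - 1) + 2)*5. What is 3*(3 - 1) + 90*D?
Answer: 2706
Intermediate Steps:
D = 30 (D = -2*(-5 + 2)*5 = -2*(-3)*5 = 6*5 = 30)
3*(3 - 1) + 90*D = 3*(3 - 1) + 90*30 = 3*2 + 2700 = 6 + 2700 = 2706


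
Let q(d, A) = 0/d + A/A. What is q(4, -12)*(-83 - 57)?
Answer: -140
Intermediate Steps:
q(d, A) = 1 (q(d, A) = 0 + 1 = 1)
q(4, -12)*(-83 - 57) = 1*(-83 - 57) = 1*(-140) = -140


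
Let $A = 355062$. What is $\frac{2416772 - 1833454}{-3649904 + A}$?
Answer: $- \frac{291659}{1647421} \approx -0.17704$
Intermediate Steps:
$\frac{2416772 - 1833454}{-3649904 + A} = \frac{2416772 - 1833454}{-3649904 + 355062} = \frac{583318}{-3294842} = 583318 \left(- \frac{1}{3294842}\right) = - \frac{291659}{1647421}$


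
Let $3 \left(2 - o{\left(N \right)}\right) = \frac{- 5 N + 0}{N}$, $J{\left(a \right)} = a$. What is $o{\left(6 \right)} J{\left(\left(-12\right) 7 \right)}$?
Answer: $-308$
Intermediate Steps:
$o{\left(N \right)} = \frac{11}{3}$ ($o{\left(N \right)} = 2 - \frac{\left(- 5 N + 0\right) \frac{1}{N}}{3} = 2 - \frac{- 5 N \frac{1}{N}}{3} = 2 - - \frac{5}{3} = 2 + \frac{5}{3} = \frac{11}{3}$)
$o{\left(6 \right)} J{\left(\left(-12\right) 7 \right)} = \frac{11 \left(\left(-12\right) 7\right)}{3} = \frac{11}{3} \left(-84\right) = -308$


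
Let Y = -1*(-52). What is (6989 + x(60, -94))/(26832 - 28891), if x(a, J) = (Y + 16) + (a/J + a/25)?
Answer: -1658809/483865 ≈ -3.4282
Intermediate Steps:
Y = 52
x(a, J) = 68 + a/25 + a/J (x(a, J) = (52 + 16) + (a/J + a/25) = 68 + (a/J + a*(1/25)) = 68 + (a/J + a/25) = 68 + (a/25 + a/J) = 68 + a/25 + a/J)
(6989 + x(60, -94))/(26832 - 28891) = (6989 + (68 + (1/25)*60 + 60/(-94)))/(26832 - 28891) = (6989 + (68 + 12/5 + 60*(-1/94)))/(-2059) = (6989 + (68 + 12/5 - 30/47))*(-1/2059) = (6989 + 16394/235)*(-1/2059) = (1658809/235)*(-1/2059) = -1658809/483865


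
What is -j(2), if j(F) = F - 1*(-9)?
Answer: -11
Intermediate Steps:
j(F) = 9 + F (j(F) = F + 9 = 9 + F)
-j(2) = -(9 + 2) = -1*11 = -11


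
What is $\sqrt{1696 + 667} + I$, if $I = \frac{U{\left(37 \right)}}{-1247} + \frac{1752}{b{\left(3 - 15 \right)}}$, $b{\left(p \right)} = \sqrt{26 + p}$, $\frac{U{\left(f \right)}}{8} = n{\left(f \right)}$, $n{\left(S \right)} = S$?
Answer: $- \frac{296}{1247} + \sqrt{2363} + \frac{876 \sqrt{14}}{7} \approx 516.62$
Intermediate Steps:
$U{\left(f \right)} = 8 f$
$I = - \frac{296}{1247} + \frac{876 \sqrt{14}}{7}$ ($I = \frac{8 \cdot 37}{-1247} + \frac{1752}{\sqrt{26 + \left(3 - 15\right)}} = 296 \left(- \frac{1}{1247}\right) + \frac{1752}{\sqrt{26 + \left(3 - 15\right)}} = - \frac{296}{1247} + \frac{1752}{\sqrt{26 - 12}} = - \frac{296}{1247} + \frac{1752}{\sqrt{14}} = - \frac{296}{1247} + 1752 \frac{\sqrt{14}}{14} = - \frac{296}{1247} + \frac{876 \sqrt{14}}{7} \approx 468.0$)
$\sqrt{1696 + 667} + I = \sqrt{1696 + 667} - \left(\frac{296}{1247} - \frac{876 \sqrt{14}}{7}\right) = \sqrt{2363} - \left(\frac{296}{1247} - \frac{876 \sqrt{14}}{7}\right) = - \frac{296}{1247} + \sqrt{2363} + \frac{876 \sqrt{14}}{7}$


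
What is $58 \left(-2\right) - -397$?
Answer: $281$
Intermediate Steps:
$58 \left(-2\right) - -397 = -116 + 397 = 281$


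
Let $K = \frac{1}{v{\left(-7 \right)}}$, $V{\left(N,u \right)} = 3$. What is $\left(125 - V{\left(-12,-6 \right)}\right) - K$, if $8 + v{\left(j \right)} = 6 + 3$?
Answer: $121$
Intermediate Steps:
$v{\left(j \right)} = 1$ ($v{\left(j \right)} = -8 + \left(6 + 3\right) = -8 + 9 = 1$)
$K = 1$ ($K = 1^{-1} = 1$)
$\left(125 - V{\left(-12,-6 \right)}\right) - K = \left(125 - 3\right) - 1 = 122 - 1 = 121$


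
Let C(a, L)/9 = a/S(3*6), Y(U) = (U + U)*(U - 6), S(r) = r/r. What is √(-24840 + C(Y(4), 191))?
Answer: 6*I*√694 ≈ 158.06*I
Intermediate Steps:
S(r) = 1
Y(U) = 2*U*(-6 + U) (Y(U) = (2*U)*(-6 + U) = 2*U*(-6 + U))
C(a, L) = 9*a (C(a, L) = 9*(a/1) = 9*(1*a) = 9*a)
√(-24840 + C(Y(4), 191)) = √(-24840 + 9*(2*4*(-6 + 4))) = √(-24840 + 9*(2*4*(-2))) = √(-24840 + 9*(-16)) = √(-24840 - 144) = √(-24984) = 6*I*√694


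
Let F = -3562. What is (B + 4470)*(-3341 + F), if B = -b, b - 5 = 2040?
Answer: -16739775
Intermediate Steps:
b = 2045 (b = 5 + 2040 = 2045)
B = -2045 (B = -1*2045 = -2045)
(B + 4470)*(-3341 + F) = (-2045 + 4470)*(-3341 - 3562) = 2425*(-6903) = -16739775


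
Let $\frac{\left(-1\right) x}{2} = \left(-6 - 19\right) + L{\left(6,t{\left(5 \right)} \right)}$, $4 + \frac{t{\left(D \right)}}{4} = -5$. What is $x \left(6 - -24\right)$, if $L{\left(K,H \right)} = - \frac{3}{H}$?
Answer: $1495$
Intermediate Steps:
$t{\left(D \right)} = -36$ ($t{\left(D \right)} = -16 + 4 \left(-5\right) = -16 - 20 = -36$)
$x = \frac{299}{6}$ ($x = - 2 \left(\left(-6 - 19\right) - \frac{3}{-36}\right) = - 2 \left(\left(-6 - 19\right) - - \frac{1}{12}\right) = - 2 \left(-25 + \frac{1}{12}\right) = \left(-2\right) \left(- \frac{299}{12}\right) = \frac{299}{6} \approx 49.833$)
$x \left(6 - -24\right) = \frac{299 \left(6 - -24\right)}{6} = \frac{299 \left(6 + 24\right)}{6} = \frac{299}{6} \cdot 30 = 1495$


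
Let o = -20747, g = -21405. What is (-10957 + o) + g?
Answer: -53109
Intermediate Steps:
(-10957 + o) + g = (-10957 - 20747) - 21405 = -31704 - 21405 = -53109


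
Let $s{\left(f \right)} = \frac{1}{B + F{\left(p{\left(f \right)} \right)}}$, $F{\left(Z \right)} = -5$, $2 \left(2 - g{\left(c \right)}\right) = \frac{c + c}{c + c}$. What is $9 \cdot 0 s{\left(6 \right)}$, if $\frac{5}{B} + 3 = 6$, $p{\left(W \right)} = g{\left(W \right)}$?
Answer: $0$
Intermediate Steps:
$g{\left(c \right)} = \frac{3}{2}$ ($g{\left(c \right)} = 2 - \frac{\left(c + c\right) \frac{1}{c + c}}{2} = 2 - \frac{2 c \frac{1}{2 c}}{2} = 2 - \frac{1}{2} = \frac{3}{2}$)
$p{\left(W \right)} = \frac{3}{2}$
$B = \frac{5}{3}$ ($B = \frac{5}{-3 + 6} = \frac{5}{3} \approx 1.6667$)
$s{\left(f \right)} = - \frac{3}{10}$ ($s{\left(f \right)} = \frac{1}{\frac{5}{3} - 5} = \frac{1}{- \frac{10}{3}} = - \frac{3}{10}$)
$9 \cdot 0 s{\left(6 \right)} = 9 \cdot 0 \left(- \frac{3}{10}\right) = 0 \left(- \frac{3}{10}\right) = 0$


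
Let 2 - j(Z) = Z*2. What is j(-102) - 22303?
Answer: -22097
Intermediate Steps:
j(Z) = 2 - 2*Z (j(Z) = 2 - Z*2 = 2 - 2*Z)
j(-102) - 22303 = (2 - 2*(-102)) - 22303 = (2 + 204) - 22303 = 206 - 22303 = -22097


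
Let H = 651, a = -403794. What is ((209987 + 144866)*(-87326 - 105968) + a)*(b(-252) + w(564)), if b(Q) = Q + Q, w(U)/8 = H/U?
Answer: 1595023475580304/47 ≈ 3.3937e+13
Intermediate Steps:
w(U) = 5208/U (w(U) = 8*(651/U) = 5208/U)
b(Q) = 2*Q
((209987 + 144866)*(-87326 - 105968) + a)*(b(-252) + w(564)) = ((209987 + 144866)*(-87326 - 105968) - 403794)*(2*(-252) + 5208/564) = (354853*(-193294) - 403794)*(-504 + 5208*(1/564)) = (-68590955782 - 403794)*(-504 + 434/47) = -68591359576*(-23254/47) = 1595023475580304/47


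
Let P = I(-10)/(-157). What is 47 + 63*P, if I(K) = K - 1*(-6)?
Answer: 7631/157 ≈ 48.605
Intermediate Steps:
I(K) = 6 + K (I(K) = K + 6 = 6 + K)
P = 4/157 (P = (6 - 10)/(-157) = -4*(-1/157) = 4/157 ≈ 0.025478)
47 + 63*P = 47 + 63*(4/157) = 47 + 252/157 = 7631/157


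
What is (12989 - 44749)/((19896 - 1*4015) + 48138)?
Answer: -31760/64019 ≈ -0.49610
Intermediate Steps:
(12989 - 44749)/((19896 - 1*4015) + 48138) = -31760/((19896 - 4015) + 48138) = -31760/(15881 + 48138) = -31760/64019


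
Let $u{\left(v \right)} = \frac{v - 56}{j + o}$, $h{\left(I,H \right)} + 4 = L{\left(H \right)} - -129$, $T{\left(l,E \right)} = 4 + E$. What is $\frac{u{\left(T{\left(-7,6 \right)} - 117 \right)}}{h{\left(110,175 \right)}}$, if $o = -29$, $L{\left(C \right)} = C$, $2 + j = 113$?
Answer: $- \frac{163}{24600} \approx -0.006626$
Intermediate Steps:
$j = 111$ ($j = -2 + 113 = 111$)
$h{\left(I,H \right)} = 125 + H$ ($h{\left(I,H \right)} = -4 + \left(H - -129\right) = -4 + \left(H + 129\right) = -4 + \left(129 + H\right) = 125 + H$)
$u{\left(v \right)} = - \frac{28}{41} + \frac{v}{82}$ ($u{\left(v \right)} = \frac{v - 56}{111 - 29} = \frac{-56 + v}{82} = \left(-56 + v\right) \frac{1}{82} = - \frac{28}{41} + \frac{v}{82}$)
$\frac{u{\left(T{\left(-7,6 \right)} - 117 \right)}}{h{\left(110,175 \right)}} = \frac{- \frac{28}{41} + \frac{\left(4 + 6\right) - 117}{82}}{125 + 175} = \frac{- \frac{28}{41} + \frac{10 - 117}{82}}{300} = \left(- \frac{28}{41} + \frac{1}{82} \left(-107\right)\right) \frac{1}{300} = \left(- \frac{28}{41} - \frac{107}{82}\right) \frac{1}{300} = \left(- \frac{163}{82}\right) \frac{1}{300} = - \frac{163}{24600}$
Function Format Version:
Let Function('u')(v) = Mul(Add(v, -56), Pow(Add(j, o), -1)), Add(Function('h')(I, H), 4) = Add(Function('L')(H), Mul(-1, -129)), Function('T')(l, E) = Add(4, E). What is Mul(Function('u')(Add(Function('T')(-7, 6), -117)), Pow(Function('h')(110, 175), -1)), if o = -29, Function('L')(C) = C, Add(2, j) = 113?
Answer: Rational(-163, 24600) ≈ -0.0066260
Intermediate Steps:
j = 111 (j = Add(-2, 113) = 111)
Function('h')(I, H) = Add(125, H) (Function('h')(I, H) = Add(-4, Add(H, Mul(-1, -129))) = Add(-4, Add(H, 129)) = Add(-4, Add(129, H)) = Add(125, H))
Function('u')(v) = Add(Rational(-28, 41), Mul(Rational(1, 82), v)) (Function('u')(v) = Mul(Add(v, -56), Pow(Add(111, -29), -1)) = Mul(Add(-56, v), Pow(82, -1)) = Mul(Add(-56, v), Rational(1, 82)) = Add(Rational(-28, 41), Mul(Rational(1, 82), v)))
Mul(Function('u')(Add(Function('T')(-7, 6), -117)), Pow(Function('h')(110, 175), -1)) = Mul(Add(Rational(-28, 41), Mul(Rational(1, 82), Add(Add(4, 6), -117))), Pow(Add(125, 175), -1)) = Mul(Add(Rational(-28, 41), Mul(Rational(1, 82), Add(10, -117))), Pow(300, -1)) = Mul(Add(Rational(-28, 41), Mul(Rational(1, 82), -107)), Rational(1, 300)) = Mul(Add(Rational(-28, 41), Rational(-107, 82)), Rational(1, 300)) = Mul(Rational(-163, 82), Rational(1, 300)) = Rational(-163, 24600)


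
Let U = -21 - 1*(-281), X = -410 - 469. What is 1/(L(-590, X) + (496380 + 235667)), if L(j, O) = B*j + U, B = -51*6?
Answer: 1/912847 ≈ 1.0955e-6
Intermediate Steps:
X = -879
B = -306
U = 260 (U = -21 + 281 = 260)
L(j, O) = 260 - 306*j (L(j, O) = -306*j + 260 = 260 - 306*j)
1/(L(-590, X) + (496380 + 235667)) = 1/((260 - 306*(-590)) + (496380 + 235667)) = 1/((260 + 180540) + 732047) = 1/(180800 + 732047) = 1/912847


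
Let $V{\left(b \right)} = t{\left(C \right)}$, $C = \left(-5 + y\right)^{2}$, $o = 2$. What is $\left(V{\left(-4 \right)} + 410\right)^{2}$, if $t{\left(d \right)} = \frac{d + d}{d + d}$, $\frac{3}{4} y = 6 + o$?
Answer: $168921$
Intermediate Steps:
$y = \frac{32}{3}$ ($y = \frac{4 \left(6 + 2\right)}{3} = \frac{4}{3} \cdot 8 = \frac{32}{3} \approx 10.667$)
$C = \frac{289}{9}$ ($C = \left(-5 + \frac{32}{3}\right)^{2} = \left(\frac{17}{3}\right)^{2} = \frac{289}{9} \approx 32.111$)
$t{\left(d \right)} = 1$ ($t{\left(d \right)} = \frac{2 d}{2 d} = 2 d \frac{1}{2 d} = 1$)
$V{\left(b \right)} = 1$
$\left(V{\left(-4 \right)} + 410\right)^{2} = \left(1 + 410\right)^{2} = 411^{2} = 168921$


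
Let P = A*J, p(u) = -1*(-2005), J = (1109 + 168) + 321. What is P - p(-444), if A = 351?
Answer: 558893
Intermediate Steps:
J = 1598 (J = 1277 + 321 = 1598)
p(u) = 2005
P = 560898 (P = 351*1598 = 560898)
P - p(-444) = 560898 - 1*2005 = 560898 - 2005 = 558893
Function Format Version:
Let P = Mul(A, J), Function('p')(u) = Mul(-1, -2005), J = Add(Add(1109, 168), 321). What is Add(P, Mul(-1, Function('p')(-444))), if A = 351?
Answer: 558893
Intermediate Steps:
J = 1598 (J = Add(1277, 321) = 1598)
Function('p')(u) = 2005
P = 560898 (P = Mul(351, 1598) = 560898)
Add(P, Mul(-1, Function('p')(-444))) = Add(560898, Mul(-1, 2005)) = Add(560898, -2005) = 558893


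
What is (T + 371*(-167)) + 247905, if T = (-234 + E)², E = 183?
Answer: 188549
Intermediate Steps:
T = 2601 (T = (-234 + 183)² = (-51)² = 2601)
(T + 371*(-167)) + 247905 = (2601 + 371*(-167)) + 247905 = (2601 - 61957) + 247905 = -59356 + 247905 = 188549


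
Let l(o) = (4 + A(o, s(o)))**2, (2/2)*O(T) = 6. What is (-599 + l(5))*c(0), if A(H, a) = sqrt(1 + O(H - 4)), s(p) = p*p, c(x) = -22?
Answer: 12672 - 176*sqrt(7) ≈ 12206.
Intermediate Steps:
O(T) = 6
s(p) = p**2
A(H, a) = sqrt(7) (A(H, a) = sqrt(1 + 6) = sqrt(7))
l(o) = (4 + sqrt(7))**2
(-599 + l(5))*c(0) = (-599 + (4 + sqrt(7))**2)*(-22) = 13178 - 22*(4 + sqrt(7))**2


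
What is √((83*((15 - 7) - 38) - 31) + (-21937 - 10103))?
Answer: I*√34561 ≈ 185.91*I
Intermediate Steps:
√((83*((15 - 7) - 38) - 31) + (-21937 - 10103)) = √((83*(8 - 38) - 31) - 32040) = √((83*(-30) - 31) - 32040) = √((-2490 - 31) - 32040) = √(-2521 - 32040) = √(-34561) = I*√34561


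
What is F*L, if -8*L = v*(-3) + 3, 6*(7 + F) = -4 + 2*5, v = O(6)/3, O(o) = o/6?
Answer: 3/2 ≈ 1.5000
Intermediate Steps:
O(o) = o/6 (O(o) = o*(⅙) = o/6)
v = ⅓ (v = ((⅙)*6)/3 = 1*(⅓) = ⅓ ≈ 0.33333)
F = -6 (F = -7 + (-4 + 2*5)/6 = -7 + (-4 + 10)/6 = -7 + (⅙)*6 = -7 + 1 = -6)
L = -¼ (L = -((⅓)*(-3) + 3)/8 = -(-1 + 3)/8 = -⅛*2 = -¼ ≈ -0.25000)
F*L = -6*(-¼) = 3/2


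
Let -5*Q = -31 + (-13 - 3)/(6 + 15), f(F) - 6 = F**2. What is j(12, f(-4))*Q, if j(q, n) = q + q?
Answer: 5336/35 ≈ 152.46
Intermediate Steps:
f(F) = 6 + F**2
j(q, n) = 2*q
Q = 667/105 (Q = -(-31 + (-13 - 3)/(6 + 15))/5 = -(-31 - 16/21)/5 = -1/5*(-667/21) = 667/105 ≈ 6.3524)
j(12, f(-4))*Q = (2*12)*(667/105) = 24*(667/105) = 5336/35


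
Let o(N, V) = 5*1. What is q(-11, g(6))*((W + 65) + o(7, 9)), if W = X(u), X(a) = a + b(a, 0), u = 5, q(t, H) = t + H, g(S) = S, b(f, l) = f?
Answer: -400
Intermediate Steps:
o(N, V) = 5
q(t, H) = H + t
X(a) = 2*a (X(a) = a + a = 2*a)
W = 10 (W = 2*5 = 10)
q(-11, g(6))*((W + 65) + o(7, 9)) = (6 - 11)*((10 + 65) + 5) = -5*(75 + 5) = -5*80 = -400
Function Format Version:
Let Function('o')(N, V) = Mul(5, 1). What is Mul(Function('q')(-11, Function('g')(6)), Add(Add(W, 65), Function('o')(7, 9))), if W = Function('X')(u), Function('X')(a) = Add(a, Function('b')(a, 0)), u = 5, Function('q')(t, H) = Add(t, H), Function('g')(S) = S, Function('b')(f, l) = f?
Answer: -400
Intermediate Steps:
Function('o')(N, V) = 5
Function('q')(t, H) = Add(H, t)
Function('X')(a) = Mul(2, a) (Function('X')(a) = Add(a, a) = Mul(2, a))
W = 10 (W = Mul(2, 5) = 10)
Mul(Function('q')(-11, Function('g')(6)), Add(Add(W, 65), Function('o')(7, 9))) = Mul(Add(6, -11), Add(Add(10, 65), 5)) = Mul(-5, Add(75, 5)) = Mul(-5, 80) = -400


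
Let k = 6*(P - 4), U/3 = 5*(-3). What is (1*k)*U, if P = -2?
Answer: 1620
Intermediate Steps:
U = -45 (U = 3*(5*(-3)) = 3*(-15) = -45)
k = -36 (k = 6*(-2 - 4) = 6*(-6) = -36)
(1*k)*U = (1*(-36))*(-45) = -36*(-45) = 1620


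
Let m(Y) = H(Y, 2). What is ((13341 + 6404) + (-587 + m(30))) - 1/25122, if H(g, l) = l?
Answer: 481337519/25122 ≈ 19160.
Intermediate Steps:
m(Y) = 2
((13341 + 6404) + (-587 + m(30))) - 1/25122 = ((13341 + 6404) + (-587 + 2)) - 1/25122 = (19745 - 585) - 1*1/25122 = 19160 - 1/25122 = 481337519/25122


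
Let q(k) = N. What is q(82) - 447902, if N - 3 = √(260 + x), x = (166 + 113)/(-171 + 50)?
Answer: -447899 + √31181/11 ≈ -4.4788e+5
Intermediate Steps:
x = -279/121 (x = 279/(-121) = 279*(-1/121) = -279/121 ≈ -2.3058)
N = 3 + √31181/11 (N = 3 + √(260 - 279/121) = 3 + √(31181/121) = 3 + √31181/11 ≈ 19.053)
q(k) = 3 + √31181/11
q(82) - 447902 = (3 + √31181/11) - 447902 = -447899 + √31181/11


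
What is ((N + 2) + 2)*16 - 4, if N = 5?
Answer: 140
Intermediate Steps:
((N + 2) + 2)*16 - 4 = ((5 + 2) + 2)*16 - 4 = (7 + 2)*16 - 4 = 9*16 - 4 = 144 - 4 = 140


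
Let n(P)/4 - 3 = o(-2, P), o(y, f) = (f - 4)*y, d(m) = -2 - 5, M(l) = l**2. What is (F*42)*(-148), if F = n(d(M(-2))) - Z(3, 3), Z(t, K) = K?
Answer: -602952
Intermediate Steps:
d(m) = -7
o(y, f) = y*(-4 + f) (o(y, f) = (-4 + f)*y = y*(-4 + f))
n(P) = 44 - 8*P (n(P) = 12 + 4*(-2*(-4 + P)) = 12 + 4*(8 - 2*P) = 12 + (32 - 8*P) = 44 - 8*P)
F = 97 (F = (44 - 8*(-7)) - 1*3 = (44 + 56) - 3 = 100 - 3 = 97)
(F*42)*(-148) = (97*42)*(-148) = 4074*(-148) = -602952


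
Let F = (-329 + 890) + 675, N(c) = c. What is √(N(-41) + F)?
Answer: √1195 ≈ 34.569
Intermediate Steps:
F = 1236 (F = 561 + 675 = 1236)
√(N(-41) + F) = √(-41 + 1236) = √1195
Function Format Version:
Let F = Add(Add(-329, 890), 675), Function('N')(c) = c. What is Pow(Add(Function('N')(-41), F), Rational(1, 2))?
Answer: Pow(1195, Rational(1, 2)) ≈ 34.569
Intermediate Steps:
F = 1236 (F = Add(561, 675) = 1236)
Pow(Add(Function('N')(-41), F), Rational(1, 2)) = Pow(Add(-41, 1236), Rational(1, 2)) = Pow(1195, Rational(1, 2))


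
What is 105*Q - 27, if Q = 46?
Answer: 4803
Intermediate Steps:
105*Q - 27 = 105*46 - 27 = 4830 - 27 = 4803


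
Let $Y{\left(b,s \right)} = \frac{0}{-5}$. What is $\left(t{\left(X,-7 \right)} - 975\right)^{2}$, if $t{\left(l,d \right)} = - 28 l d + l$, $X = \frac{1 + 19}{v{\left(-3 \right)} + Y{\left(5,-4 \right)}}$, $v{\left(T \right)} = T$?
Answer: $\frac{47128225}{9} \approx 5.2365 \cdot 10^{6}$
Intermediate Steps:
$Y{\left(b,s \right)} = 0$ ($Y{\left(b,s \right)} = 0 \left(- \frac{1}{5}\right) = 0$)
$X = - \frac{20}{3}$ ($X = \frac{1 + 19}{-3 + 0} = \frac{20}{-3} = 20 \left(- \frac{1}{3}\right) = - \frac{20}{3} \approx -6.6667$)
$t{\left(l,d \right)} = l - 28 d l$ ($t{\left(l,d \right)} = - 28 d l + l = l - 28 d l$)
$\left(t{\left(X,-7 \right)} - 975\right)^{2} = \left(- \frac{20 \left(1 - -196\right)}{3} - 975\right)^{2} = \left(- \frac{20 \left(1 + 196\right)}{3} - 975\right)^{2} = \left(\left(- \frac{20}{3}\right) 197 - 975\right)^{2} = \left(- \frac{3940}{3} - 975\right)^{2} = \left(- \frac{6865}{3}\right)^{2} = \frac{47128225}{9}$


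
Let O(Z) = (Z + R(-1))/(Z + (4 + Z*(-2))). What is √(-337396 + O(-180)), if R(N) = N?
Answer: I*√2855728070/92 ≈ 580.86*I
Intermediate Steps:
O(Z) = (-1 + Z)/(4 - Z) (O(Z) = (Z - 1)/(Z + (4 + Z*(-2))) = (-1 + Z)/(Z + (4 - 2*Z)) = (-1 + Z)/(4 - Z))
√(-337396 + O(-180)) = √(-337396 + (1 - 1*(-180))/(-4 - 180)) = √(-337396 + (1 + 180)/(-184)) = √(-337396 - 1/184*181) = √(-337396 - 181/184) = √(-62081045/184) = I*√2855728070/92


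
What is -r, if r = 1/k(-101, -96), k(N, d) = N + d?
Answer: 1/197 ≈ 0.0050761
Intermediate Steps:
r = -1/197 (r = 1/(-101 - 96) = 1/(-197) = -1/197 ≈ -0.0050761)
-r = -1*(-1/197) = 1/197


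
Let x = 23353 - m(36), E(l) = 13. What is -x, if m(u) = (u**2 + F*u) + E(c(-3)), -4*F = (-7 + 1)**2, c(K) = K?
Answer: -22368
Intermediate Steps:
F = -9 (F = -(-7 + 1)**2/4 = -1/4*(-6)**2 = -1/4*36 = -9)
m(u) = 13 + u**2 - 9*u (m(u) = (u**2 - 9*u) + 13 = 13 + u**2 - 9*u)
x = 22368 (x = 23353 - (13 + 36**2 - 9*36) = 23353 - (13 + 1296 - 324) = 23353 - 1*985 = 23353 - 985 = 22368)
-x = -1*22368 = -22368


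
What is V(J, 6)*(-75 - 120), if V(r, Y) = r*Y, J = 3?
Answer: -3510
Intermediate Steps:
V(r, Y) = Y*r
V(J, 6)*(-75 - 120) = (6*3)*(-75 - 120) = 18*(-195) = -3510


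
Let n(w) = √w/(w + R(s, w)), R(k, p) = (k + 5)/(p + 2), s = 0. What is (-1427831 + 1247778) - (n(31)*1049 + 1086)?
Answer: -181139 - 34617*√31/1028 ≈ -1.8133e+5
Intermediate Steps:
R(k, p) = (5 + k)/(2 + p)
n(w) = √w/(w + 5/(2 + w)) (n(w) = √w/(w + (5 + 0)/(2 + w)) = √w/(w + 5/(2 + w)))
(-1427831 + 1247778) - (n(31)*1049 + 1086) = (-1427831 + 1247778) - ((√31*(2 + 31)/(5 + 31*(2 + 31)))*1049 + 1086) = -180053 - ((√31*33/(5 + 31*33))*1049 + 1086) = -180053 - ((√31*33/(5 + 1023))*1049 + 1086) = -180053 - ((√31*33/1028)*1049 + 1086) = -180053 - ((√31*(1/1028)*33)*1049 + 1086) = -180053 - ((33*√31/1028)*1049 + 1086) = -180053 - (34617*√31/1028 + 1086) = -180053 - (1086 + 34617*√31/1028) = -180053 + (-1086 - 34617*√31/1028) = -181139 - 34617*√31/1028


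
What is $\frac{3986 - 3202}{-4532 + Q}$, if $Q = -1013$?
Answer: $- \frac{784}{5545} \approx -0.14139$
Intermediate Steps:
$\frac{3986 - 3202}{-4532 + Q} = \frac{3986 - 3202}{-4532 - 1013} = \frac{784}{-5545} = 784 \left(- \frac{1}{5545}\right) = - \frac{784}{5545}$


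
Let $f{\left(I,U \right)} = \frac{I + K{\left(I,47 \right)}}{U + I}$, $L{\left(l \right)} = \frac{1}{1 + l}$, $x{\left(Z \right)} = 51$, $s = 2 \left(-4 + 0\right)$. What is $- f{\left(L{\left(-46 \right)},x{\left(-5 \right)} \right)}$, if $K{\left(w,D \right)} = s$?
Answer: $\frac{361}{2294} \approx 0.15737$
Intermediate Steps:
$s = -8$ ($s = 2 \left(-4\right) = -8$)
$K{\left(w,D \right)} = -8$
$f{\left(I,U \right)} = \frac{-8 + I}{I + U}$ ($f{\left(I,U \right)} = \frac{I - 8}{U + I} = \frac{-8 + I}{I + U}$)
$- f{\left(L{\left(-46 \right)},x{\left(-5 \right)} \right)} = - \frac{-8 + \frac{1}{1 - 46}}{\frac{1}{1 - 46} + 51} = - \frac{-8 + \frac{1}{-45}}{\frac{1}{-45} + 51} = - \frac{-8 - \frac{1}{45}}{- \frac{1}{45} + 51} = - \frac{-361}{\frac{2294}{45} \cdot 45} = - \frac{45 \left(-361\right)}{2294 \cdot 45} = \left(-1\right) \left(- \frac{361}{2294}\right) = \frac{361}{2294}$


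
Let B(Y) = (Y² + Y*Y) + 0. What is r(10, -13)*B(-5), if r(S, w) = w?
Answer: -650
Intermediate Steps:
B(Y) = 2*Y² (B(Y) = (Y² + Y²) + 0 = 2*Y² + 0 = 2*Y²)
r(10, -13)*B(-5) = -26*(-5)² = -26*25 = -13*50 = -650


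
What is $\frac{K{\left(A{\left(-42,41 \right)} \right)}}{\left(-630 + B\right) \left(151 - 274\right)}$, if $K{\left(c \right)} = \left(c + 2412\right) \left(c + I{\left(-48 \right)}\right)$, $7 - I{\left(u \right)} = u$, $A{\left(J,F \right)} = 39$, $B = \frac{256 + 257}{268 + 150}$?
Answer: $\frac{1689556}{567153} \approx 2.979$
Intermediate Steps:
$B = \frac{27}{22}$ ($B = \frac{513}{418} = 513 \cdot \frac{1}{418} = \frac{27}{22} \approx 1.2273$)
$I{\left(u \right)} = 7 - u$
$K{\left(c \right)} = \left(55 + c\right) \left(2412 + c\right)$ ($K{\left(c \right)} = \left(c + 2412\right) \left(c + \left(7 - -48\right)\right) = \left(2412 + c\right) \left(c + \left(7 + 48\right)\right) = \left(2412 + c\right) \left(c + 55\right) = \left(2412 + c\right) \left(55 + c\right) = \left(55 + c\right) \left(2412 + c\right)$)
$\frac{K{\left(A{\left(-42,41 \right)} \right)}}{\left(-630 + B\right) \left(151 - 274\right)} = \frac{132660 + 39^{2} + 2467 \cdot 39}{\left(-630 + \frac{27}{22}\right) \left(151 - 274\right)} = \frac{132660 + 1521 + 96213}{\left(- \frac{13833}{22}\right) \left(-123\right)} = \frac{230394}{\frac{1701459}{22}} = 230394 \cdot \frac{22}{1701459} = \frac{1689556}{567153}$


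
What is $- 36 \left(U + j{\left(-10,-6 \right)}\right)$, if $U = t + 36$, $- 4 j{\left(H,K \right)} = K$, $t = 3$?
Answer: $-1458$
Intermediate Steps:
$j{\left(H,K \right)} = - \frac{K}{4}$
$U = 39$ ($U = 3 + 36 = 39$)
$- 36 \left(U + j{\left(-10,-6 \right)}\right) = - 36 \left(39 - - \frac{3}{2}\right) = - 36 \left(39 + \frac{3}{2}\right) = \left(-36\right) \frac{81}{2} = -1458$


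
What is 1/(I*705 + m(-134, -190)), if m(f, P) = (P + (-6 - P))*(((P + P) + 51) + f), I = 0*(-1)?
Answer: 1/2778 ≈ 0.00035997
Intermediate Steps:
I = 0
m(f, P) = -306 - 12*P - 6*f (m(f, P) = -6*((2*P + 51) + f) = -6*((51 + 2*P) + f) = -6*(51 + f + 2*P) = -306 - 12*P - 6*f)
1/(I*705 + m(-134, -190)) = 1/(0*705 + (-306 - 12*(-190) - 6*(-134))) = 1/(0 + (-306 + 2280 + 804)) = 1/(0 + 2778) = 1/2778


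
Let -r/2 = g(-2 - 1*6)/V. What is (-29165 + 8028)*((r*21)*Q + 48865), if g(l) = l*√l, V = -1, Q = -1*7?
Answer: -1032859505 - 99428448*I*√2 ≈ -1.0329e+9 - 1.4061e+8*I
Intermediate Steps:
Q = -7
g(l) = l^(3/2)
r = -32*I*√2 (r = -2*(-2 - 1*6)^(3/2)/(-1) = -2*(-2 - 6)^(3/2)*(-1) = -2*(-8)^(3/2)*(-1) = -2*(-16*I*√2)*(-1) = -32*I*√2 ≈ -45.255*I)
(-29165 + 8028)*((r*21)*Q + 48865) = (-29165 + 8028)*((-32*I*√2*21)*(-7) + 48865) = -21137*(-672*I*√2*(-7) + 48865) = -21137*(4704*I*√2 + 48865) = -21137*(48865 + 4704*I*√2) = -1032859505 - 99428448*I*√2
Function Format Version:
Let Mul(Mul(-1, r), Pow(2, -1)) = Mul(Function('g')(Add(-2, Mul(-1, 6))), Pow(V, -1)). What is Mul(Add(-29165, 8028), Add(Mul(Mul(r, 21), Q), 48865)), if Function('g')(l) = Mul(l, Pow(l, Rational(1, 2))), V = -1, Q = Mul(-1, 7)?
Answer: Add(-1032859505, Mul(-99428448, I, Pow(2, Rational(1, 2)))) ≈ Add(-1.0329e+9, Mul(-1.4061e+8, I))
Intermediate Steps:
Q = -7
Function('g')(l) = Pow(l, Rational(3, 2))
r = Mul(-32, I, Pow(2, Rational(1, 2))) (r = Mul(-2, Mul(Pow(Add(-2, Mul(-1, 6)), Rational(3, 2)), Pow(-1, -1))) = Mul(-2, Mul(Pow(Add(-2, -6), Rational(3, 2)), -1)) = Mul(-2, Mul(Pow(-8, Rational(3, 2)), -1)) = Mul(-2, Mul(Mul(-16, I, Pow(2, Rational(1, 2))), -1)) = Mul(-2, Mul(16, I, Pow(2, Rational(1, 2)))) = Mul(-32, I, Pow(2, Rational(1, 2))) ≈ Mul(-45.255, I))
Mul(Add(-29165, 8028), Add(Mul(Mul(r, 21), Q), 48865)) = Mul(Add(-29165, 8028), Add(Mul(Mul(Mul(-32, I, Pow(2, Rational(1, 2))), 21), -7), 48865)) = Mul(-21137, Add(Mul(Mul(-672, I, Pow(2, Rational(1, 2))), -7), 48865)) = Mul(-21137, Add(Mul(4704, I, Pow(2, Rational(1, 2))), 48865)) = Mul(-21137, Add(48865, Mul(4704, I, Pow(2, Rational(1, 2))))) = Add(-1032859505, Mul(-99428448, I, Pow(2, Rational(1, 2))))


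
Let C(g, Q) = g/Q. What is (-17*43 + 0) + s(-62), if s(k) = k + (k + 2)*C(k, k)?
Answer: -853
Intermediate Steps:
s(k) = 2 + 2*k (s(k) = k + (k + 2)*(k/k) = k + (2 + k)*1 = k + (2 + k) = 2 + 2*k)
(-17*43 + 0) + s(-62) = (-17*43 + 0) + (2 + 2*(-62)) = (-731 + 0) + (2 - 124) = -731 - 122 = -853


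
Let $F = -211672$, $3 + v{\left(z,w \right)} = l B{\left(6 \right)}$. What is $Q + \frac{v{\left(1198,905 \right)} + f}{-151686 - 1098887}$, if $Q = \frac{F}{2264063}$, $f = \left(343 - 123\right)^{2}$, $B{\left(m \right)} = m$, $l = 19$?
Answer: $- \frac{374543248249}{2831376058099} \approx -0.13228$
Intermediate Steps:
$f = 48400$ ($f = 220^{2} = 48400$)
$v{\left(z,w \right)} = 111$ ($v{\left(z,w \right)} = -3 + 19 \cdot 6 = -3 + 114 = 111$)
$Q = - \frac{211672}{2264063} \approx -0.093492$
$Q + \frac{v{\left(1198,905 \right)} + f}{-151686 - 1098887} = - \frac{211672}{2264063} + \frac{111 + 48400}{-151686 - 1098887} = - \frac{211672}{2264063} + \frac{48511}{-1250573} = - \frac{211672}{2264063} + 48511 \left(- \frac{1}{1250573}\right) = - \frac{211672}{2264063} - \frac{48511}{1250573} = - \frac{374543248249}{2831376058099}$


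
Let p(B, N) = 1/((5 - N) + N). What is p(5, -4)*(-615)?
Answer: -123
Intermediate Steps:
p(B, N) = ⅕ (p(B, N) = 1/5 = ⅕)
p(5, -4)*(-615) = (⅕)*(-615) = -123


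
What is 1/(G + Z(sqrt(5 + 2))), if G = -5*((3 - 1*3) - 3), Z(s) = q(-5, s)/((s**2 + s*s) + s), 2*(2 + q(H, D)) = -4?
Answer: 2779/40861 - 4*sqrt(7)/40861 ≈ 0.067752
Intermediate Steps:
q(H, D) = -4 (q(H, D) = -2 + (1/2)*(-4) = -2 - 2 = -4)
Z(s) = -4/(s + 2*s**2) (Z(s) = -4/((s**2 + s*s) + s) = -4/((s**2 + s**2) + s) = -4/(2*s**2 + s) = -4/(s + 2*s**2))
G = 15 (G = -5*((3 - 3) - 3) = -5*(0 - 3) = -5*(-3) = 15)
1/(G + Z(sqrt(5 + 2))) = 1/(15 - 4/((sqrt(5 + 2))*(1 + 2*sqrt(5 + 2)))) = 1/(15 - 4/((sqrt(7))*(1 + 2*sqrt(7)))) = 1/(15 - 4*sqrt(7)/7/(1 + 2*sqrt(7))) = 1/(15 - 4*sqrt(7)/(7*(1 + 2*sqrt(7))))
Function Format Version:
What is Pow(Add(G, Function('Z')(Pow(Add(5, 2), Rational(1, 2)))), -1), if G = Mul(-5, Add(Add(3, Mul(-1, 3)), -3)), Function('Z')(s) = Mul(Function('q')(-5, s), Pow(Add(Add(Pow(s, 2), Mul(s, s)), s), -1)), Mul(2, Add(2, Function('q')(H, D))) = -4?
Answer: Add(Rational(2779, 40861), Mul(Rational(-4, 40861), Pow(7, Rational(1, 2)))) ≈ 0.067752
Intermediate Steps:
Function('q')(H, D) = -4 (Function('q')(H, D) = Add(-2, Mul(Rational(1, 2), -4)) = Add(-2, -2) = -4)
Function('Z')(s) = Mul(-4, Pow(Add(s, Mul(2, Pow(s, 2))), -1)) (Function('Z')(s) = Mul(-4, Pow(Add(Add(Pow(s, 2), Mul(s, s)), s), -1)) = Mul(-4, Pow(Add(Add(Pow(s, 2), Pow(s, 2)), s), -1)) = Mul(-4, Pow(Add(Mul(2, Pow(s, 2)), s), -1)) = Mul(-4, Pow(Add(s, Mul(2, Pow(s, 2))), -1)))
G = 15 (G = Mul(-5, Add(Add(3, -3), -3)) = Mul(-5, Add(0, -3)) = Mul(-5, -3) = 15)
Pow(Add(G, Function('Z')(Pow(Add(5, 2), Rational(1, 2)))), -1) = Pow(Add(15, Mul(-4, Pow(Pow(Add(5, 2), Rational(1, 2)), -1), Pow(Add(1, Mul(2, Pow(Add(5, 2), Rational(1, 2)))), -1))), -1) = Pow(Add(15, Mul(-4, Pow(Pow(7, Rational(1, 2)), -1), Pow(Add(1, Mul(2, Pow(7, Rational(1, 2)))), -1))), -1) = Pow(Add(15, Mul(-4, Mul(Rational(1, 7), Pow(7, Rational(1, 2))), Pow(Add(1, Mul(2, Pow(7, Rational(1, 2)))), -1))), -1) = Pow(Add(15, Mul(Rational(-4, 7), Pow(7, Rational(1, 2)), Pow(Add(1, Mul(2, Pow(7, Rational(1, 2)))), -1))), -1)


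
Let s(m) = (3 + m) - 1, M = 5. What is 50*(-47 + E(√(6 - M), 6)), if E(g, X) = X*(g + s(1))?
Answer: -1150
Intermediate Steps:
s(m) = 2 + m
E(g, X) = X*(3 + g) (E(g, X) = X*(g + (2 + 1)) = X*(g + 3) = X*(3 + g))
50*(-47 + E(√(6 - M), 6)) = 50*(-47 + 6*(3 + √(6 - 1*5))) = 50*(-47 + 6*(3 + √(6 - 5))) = 50*(-47 + 6*(3 + √1)) = 50*(-47 + 6*(3 + 1)) = 50*(-47 + 6*4) = 50*(-47 + 24) = 50*(-23) = -1150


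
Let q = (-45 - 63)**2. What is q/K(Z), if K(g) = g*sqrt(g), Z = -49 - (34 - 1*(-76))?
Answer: 1296*I*sqrt(159)/2809 ≈ 5.8177*I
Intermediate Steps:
Z = -159 (Z = -49 - (34 + 76) = -49 - 1*110 = -49 - 110 = -159)
K(g) = g**(3/2)
q = 11664 (q = (-108)**2 = 11664)
q/K(Z) = 11664/((-159)**(3/2)) = 11664/((-159*I*sqrt(159))) = 11664*(I*sqrt(159)/25281) = 1296*I*sqrt(159)/2809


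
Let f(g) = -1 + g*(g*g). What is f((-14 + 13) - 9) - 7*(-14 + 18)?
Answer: -1029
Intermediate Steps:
f(g) = -1 + g³ (f(g) = -1 + g*g² = -1 + g³)
f((-14 + 13) - 9) - 7*(-14 + 18) = (-1 + ((-14 + 13) - 9)³) - 7*(-14 + 18) = (-1 + (-1 - 9)³) - 7*4 = (-1 + (-10)³) - 1*28 = (-1 - 1000) - 28 = -1001 - 28 = -1029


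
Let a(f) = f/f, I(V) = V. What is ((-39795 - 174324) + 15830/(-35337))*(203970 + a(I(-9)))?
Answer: -1543313718502943/35337 ≈ -4.3674e+10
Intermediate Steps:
a(f) = 1
((-39795 - 174324) + 15830/(-35337))*(203970 + a(I(-9))) = ((-39795 - 174324) + 15830/(-35337))*(203970 + 1) = (-214119 + 15830*(-1/35337))*203971 = (-214119 - 15830/35337)*203971 = -7566338933/35337*203971 = -1543313718502943/35337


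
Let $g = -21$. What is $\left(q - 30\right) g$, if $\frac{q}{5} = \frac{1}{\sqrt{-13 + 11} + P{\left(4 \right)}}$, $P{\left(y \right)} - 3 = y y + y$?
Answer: $\frac{110705}{177} + \frac{35 i \sqrt{2}}{177} \approx 625.45 + 0.27965 i$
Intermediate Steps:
$P{\left(y \right)} = 3 + y + y^{2}$ ($P{\left(y \right)} = 3 + \left(y y + y\right) = 3 + \left(y^{2} + y\right) = 3 + \left(y + y^{2}\right) = 3 + y + y^{2}$)
$q = \frac{5}{23 + i \sqrt{2}}$ ($q = \frac{5}{\sqrt{-13 + 11} + \left(3 + 4 + 4^{2}\right)} = \frac{5}{\sqrt{-2} + \left(3 + 4 + 16\right)} = \frac{5}{i \sqrt{2} + 23} = \frac{5}{23 + i \sqrt{2}} \approx 0.21657 - 0.013317 i$)
$\left(q - 30\right) g = \left(\left(\frac{115}{531} - \frac{5 i \sqrt{2}}{531}\right) - 30\right) \left(-21\right) = \left(- \frac{15815}{531} - \frac{5 i \sqrt{2}}{531}\right) \left(-21\right) = \frac{110705}{177} + \frac{35 i \sqrt{2}}{177}$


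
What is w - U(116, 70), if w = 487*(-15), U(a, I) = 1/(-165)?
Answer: -1205324/165 ≈ -7305.0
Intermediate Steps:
U(a, I) = -1/165
w = -7305
w - U(116, 70) = -7305 - 1*(-1/165) = -7305 + 1/165 = -1205324/165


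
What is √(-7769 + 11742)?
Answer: √3973 ≈ 63.032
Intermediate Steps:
√(-7769 + 11742) = √3973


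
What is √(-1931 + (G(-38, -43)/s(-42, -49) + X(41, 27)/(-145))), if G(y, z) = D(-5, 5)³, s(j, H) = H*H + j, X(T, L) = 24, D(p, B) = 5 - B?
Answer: I*√40602755/145 ≈ 43.945*I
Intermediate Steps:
s(j, H) = j + H² (s(j, H) = H² + j = j + H²)
G(y, z) = 0 (G(y, z) = (5 - 1*5)³ = (5 - 5)³ = 0³ = 0)
√(-1931 + (G(-38, -43)/s(-42, -49) + X(41, 27)/(-145))) = √(-1931 + (0/(-42 + (-49)²) + 24/(-145))) = √(-1931 + (0/(-42 + 2401) + 24*(-1/145))) = √(-1931 + (0/2359 - 24/145)) = √(-1931 + (0*(1/2359) - 24/145)) = √(-1931 + (0 - 24/145)) = √(-1931 - 24/145) = √(-280019/145) = I*√40602755/145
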